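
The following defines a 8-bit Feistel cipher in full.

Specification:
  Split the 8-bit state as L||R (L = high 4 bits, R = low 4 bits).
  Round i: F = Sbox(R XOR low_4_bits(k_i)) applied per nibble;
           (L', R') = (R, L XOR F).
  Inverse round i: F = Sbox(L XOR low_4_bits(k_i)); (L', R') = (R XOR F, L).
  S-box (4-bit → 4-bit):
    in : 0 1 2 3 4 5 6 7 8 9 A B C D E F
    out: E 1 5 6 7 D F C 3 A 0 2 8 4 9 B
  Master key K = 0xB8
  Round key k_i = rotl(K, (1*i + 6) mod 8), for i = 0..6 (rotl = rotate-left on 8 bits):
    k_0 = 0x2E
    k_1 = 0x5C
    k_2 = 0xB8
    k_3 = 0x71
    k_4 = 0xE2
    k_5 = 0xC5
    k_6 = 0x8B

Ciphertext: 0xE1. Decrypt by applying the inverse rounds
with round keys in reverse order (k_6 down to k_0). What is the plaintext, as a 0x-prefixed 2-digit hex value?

s_0 = ciphertext = 0xE1
s_1 = InvRound(s_0, k_6) = 0xCE
s_2 = InvRound(s_1, k_5) = 0x4C
s_3 = InvRound(s_2, k_4) = 0x34
s_4 = InvRound(s_3, k_3) = 0x13
s_5 = InvRound(s_4, k_2) = 0x91
s_6 = InvRound(s_5, k_1) = 0xC9
s_7 = InvRound(s_6, k_0) = 0xCC

0xCC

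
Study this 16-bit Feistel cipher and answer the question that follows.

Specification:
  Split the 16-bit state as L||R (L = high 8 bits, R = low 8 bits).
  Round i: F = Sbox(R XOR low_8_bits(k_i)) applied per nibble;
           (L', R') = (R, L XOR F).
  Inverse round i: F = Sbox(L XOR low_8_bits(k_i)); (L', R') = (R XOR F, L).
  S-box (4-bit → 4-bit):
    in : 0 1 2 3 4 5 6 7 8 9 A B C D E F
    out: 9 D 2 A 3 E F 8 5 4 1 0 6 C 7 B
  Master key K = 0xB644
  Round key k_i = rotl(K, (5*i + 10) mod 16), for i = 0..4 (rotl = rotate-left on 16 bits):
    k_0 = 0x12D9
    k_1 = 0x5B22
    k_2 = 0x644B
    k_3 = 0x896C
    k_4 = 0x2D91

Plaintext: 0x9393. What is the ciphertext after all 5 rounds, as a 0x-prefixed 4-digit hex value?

0x8022

s_0 = plaintext = 0x9393
s_1 = Round(s_0, k_0) = 0x93A2
s_2 = Round(s_1, k_1) = 0xA2CA
s_3 = Round(s_2, k_2) = 0xCAFF
s_4 = Round(s_3, k_3) = 0xFF80
s_5 = Round(s_4, k_4) = 0x8022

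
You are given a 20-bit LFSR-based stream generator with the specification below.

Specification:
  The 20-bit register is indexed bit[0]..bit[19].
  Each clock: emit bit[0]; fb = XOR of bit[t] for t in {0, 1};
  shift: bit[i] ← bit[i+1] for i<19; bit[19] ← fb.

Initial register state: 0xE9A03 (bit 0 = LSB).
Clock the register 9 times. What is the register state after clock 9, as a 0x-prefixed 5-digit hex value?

reg_0 = 0xE9A03
clock 1: out=1, reg = 0x74D01
clock 2: out=1, reg = 0xBA680
clock 3: out=0, reg = 0x5D340
clock 4: out=0, reg = 0x2E9A0
clock 5: out=0, reg = 0x174D0
clock 6: out=0, reg = 0x0BA68
clock 7: out=0, reg = 0x05D34
clock 8: out=0, reg = 0x02E9A
clock 9: out=0, reg = 0x8174D

0x8174D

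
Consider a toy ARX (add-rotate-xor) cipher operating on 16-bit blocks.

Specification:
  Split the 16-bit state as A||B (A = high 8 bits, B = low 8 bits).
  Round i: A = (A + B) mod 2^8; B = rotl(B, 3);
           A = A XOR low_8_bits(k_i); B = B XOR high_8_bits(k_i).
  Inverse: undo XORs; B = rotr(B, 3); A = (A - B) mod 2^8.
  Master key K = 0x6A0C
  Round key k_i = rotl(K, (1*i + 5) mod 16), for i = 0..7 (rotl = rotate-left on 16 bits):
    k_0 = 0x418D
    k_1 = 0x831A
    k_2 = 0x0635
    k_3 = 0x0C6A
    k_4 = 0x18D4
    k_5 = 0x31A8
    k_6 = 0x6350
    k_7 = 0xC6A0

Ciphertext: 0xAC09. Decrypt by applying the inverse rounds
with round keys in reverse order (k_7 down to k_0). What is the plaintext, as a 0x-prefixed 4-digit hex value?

0xB24D

s_0 = ciphertext = 0xAC09
s_1 = InvRound(s_0, k_7) = 0x13F9
s_2 = InvRound(s_1, k_6) = 0xF053
s_3 = InvRound(s_2, k_5) = 0x0C4C
s_4 = InvRound(s_3, k_4) = 0x4E8A
s_5 = InvRound(s_4, k_3) = 0x54D0
s_6 = InvRound(s_5, k_2) = 0x87DA
s_7 = InvRound(s_6, k_1) = 0x722B
s_8 = InvRound(s_7, k_0) = 0xB24D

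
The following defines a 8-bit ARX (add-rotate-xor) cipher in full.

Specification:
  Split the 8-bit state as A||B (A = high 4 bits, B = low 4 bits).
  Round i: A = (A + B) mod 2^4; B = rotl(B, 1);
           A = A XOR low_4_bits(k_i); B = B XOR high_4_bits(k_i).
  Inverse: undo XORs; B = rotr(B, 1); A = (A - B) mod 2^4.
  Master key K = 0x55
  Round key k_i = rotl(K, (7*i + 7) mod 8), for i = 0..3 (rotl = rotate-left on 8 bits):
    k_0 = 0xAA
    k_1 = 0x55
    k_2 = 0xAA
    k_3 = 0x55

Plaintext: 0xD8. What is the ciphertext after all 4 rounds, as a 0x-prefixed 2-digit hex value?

0xC8

s_0 = plaintext = 0xD8
s_1 = Round(s_0, k_0) = 0xFB
s_2 = Round(s_1, k_1) = 0xF2
s_3 = Round(s_2, k_2) = 0xBE
s_4 = Round(s_3, k_3) = 0xC8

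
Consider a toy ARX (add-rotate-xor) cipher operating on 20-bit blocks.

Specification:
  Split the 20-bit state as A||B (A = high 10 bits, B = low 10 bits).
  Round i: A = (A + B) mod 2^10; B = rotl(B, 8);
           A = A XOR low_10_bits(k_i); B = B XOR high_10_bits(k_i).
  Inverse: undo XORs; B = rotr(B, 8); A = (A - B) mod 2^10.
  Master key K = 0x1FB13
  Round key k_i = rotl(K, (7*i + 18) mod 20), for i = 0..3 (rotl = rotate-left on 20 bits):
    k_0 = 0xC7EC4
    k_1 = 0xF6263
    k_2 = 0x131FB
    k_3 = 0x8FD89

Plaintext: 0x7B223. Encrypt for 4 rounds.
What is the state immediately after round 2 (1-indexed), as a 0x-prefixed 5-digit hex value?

s_0 = plaintext = 0x7B223
s_1 = Round(s_0, k_0) = 0xB2C97
s_2 = Round(s_1, k_1) = 0x404FD
s_3 = Round(s_2, k_2) = 0x01573
s_4 = Round(s_3, k_3) = 0x3C563

0x404FD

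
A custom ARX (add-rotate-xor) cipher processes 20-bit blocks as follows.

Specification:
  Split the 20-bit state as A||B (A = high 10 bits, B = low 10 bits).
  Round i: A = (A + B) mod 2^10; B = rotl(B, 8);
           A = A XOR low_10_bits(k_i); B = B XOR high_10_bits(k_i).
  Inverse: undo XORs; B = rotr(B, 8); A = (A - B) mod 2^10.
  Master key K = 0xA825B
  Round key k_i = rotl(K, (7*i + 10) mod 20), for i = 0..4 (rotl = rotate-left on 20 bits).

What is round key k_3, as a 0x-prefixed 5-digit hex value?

K = 0xA825B
k_0 = rotl(K, (7*0+10) mod 20) = rotl(K, 10) = 0x96EA0
k_1 = rotl(K, (7*1+10) mod 20) = rotl(K, 17) = 0x7504B
k_2 = rotl(K, (7*2+10) mod 20) = rotl(K, 4) = 0x825BA
k_3 = rotl(K, (7*3+10) mod 20) = rotl(K, 11) = 0x2DD41

0x2DD41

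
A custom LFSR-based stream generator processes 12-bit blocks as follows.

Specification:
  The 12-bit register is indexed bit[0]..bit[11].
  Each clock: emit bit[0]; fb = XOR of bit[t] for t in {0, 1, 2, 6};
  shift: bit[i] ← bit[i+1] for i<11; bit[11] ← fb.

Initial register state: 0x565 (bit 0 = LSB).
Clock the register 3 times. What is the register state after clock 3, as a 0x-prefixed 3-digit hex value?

0x6AC

reg_0 = 0x565
clock 1: out=1, reg = 0xAB2
clock 2: out=0, reg = 0xD59
clock 3: out=1, reg = 0x6AC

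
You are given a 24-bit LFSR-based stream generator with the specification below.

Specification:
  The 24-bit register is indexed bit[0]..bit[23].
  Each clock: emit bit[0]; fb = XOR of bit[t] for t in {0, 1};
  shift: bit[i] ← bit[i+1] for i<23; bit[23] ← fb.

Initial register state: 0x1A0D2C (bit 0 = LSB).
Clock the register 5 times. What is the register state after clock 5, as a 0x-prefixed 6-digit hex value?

reg_0 = 0x1A0D2C
clock 1: out=0, reg = 0x0D0696
clock 2: out=0, reg = 0x86834B
clock 3: out=1, reg = 0x4341A5
clock 4: out=1, reg = 0xA1A0D2
clock 5: out=0, reg = 0xD0D069

0xD0D069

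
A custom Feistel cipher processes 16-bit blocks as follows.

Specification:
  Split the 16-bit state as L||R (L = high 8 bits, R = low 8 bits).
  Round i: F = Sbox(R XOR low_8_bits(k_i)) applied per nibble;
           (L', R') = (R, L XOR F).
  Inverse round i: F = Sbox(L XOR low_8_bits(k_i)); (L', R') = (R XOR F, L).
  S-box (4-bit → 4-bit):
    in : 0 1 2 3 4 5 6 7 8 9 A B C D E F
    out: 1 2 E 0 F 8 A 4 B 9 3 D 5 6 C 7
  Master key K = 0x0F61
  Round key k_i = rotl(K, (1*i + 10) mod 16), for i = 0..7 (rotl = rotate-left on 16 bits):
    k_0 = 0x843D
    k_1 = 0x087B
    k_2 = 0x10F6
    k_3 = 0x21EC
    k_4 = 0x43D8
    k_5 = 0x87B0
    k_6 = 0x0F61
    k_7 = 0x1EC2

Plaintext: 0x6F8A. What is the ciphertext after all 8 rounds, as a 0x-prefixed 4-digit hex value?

0x582D

s_0 = plaintext = 0x6F8A
s_1 = Round(s_0, k_0) = 0x8ABB
s_2 = Round(s_1, k_1) = 0xBBDB
s_3 = Round(s_2, k_2) = 0xDB5D
s_4 = Round(s_3, k_3) = 0x5D09
s_5 = Round(s_4, k_4) = 0x093F
s_6 = Round(s_5, k_5) = 0x3FBE
s_7 = Round(s_6, k_6) = 0xBE58
s_8 = Round(s_7, k_7) = 0x582D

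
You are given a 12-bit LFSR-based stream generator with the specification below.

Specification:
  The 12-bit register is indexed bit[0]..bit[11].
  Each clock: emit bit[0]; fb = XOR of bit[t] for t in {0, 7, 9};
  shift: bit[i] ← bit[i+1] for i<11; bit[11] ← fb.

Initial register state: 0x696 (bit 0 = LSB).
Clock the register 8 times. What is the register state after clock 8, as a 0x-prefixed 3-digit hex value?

0x586

reg_0 = 0x696
clock 1: out=0, reg = 0x34B
clock 2: out=1, reg = 0x1A5
clock 3: out=1, reg = 0x0D2
clock 4: out=0, reg = 0x869
clock 5: out=1, reg = 0xC34
clock 6: out=0, reg = 0x61A
clock 7: out=0, reg = 0xB0D
clock 8: out=1, reg = 0x586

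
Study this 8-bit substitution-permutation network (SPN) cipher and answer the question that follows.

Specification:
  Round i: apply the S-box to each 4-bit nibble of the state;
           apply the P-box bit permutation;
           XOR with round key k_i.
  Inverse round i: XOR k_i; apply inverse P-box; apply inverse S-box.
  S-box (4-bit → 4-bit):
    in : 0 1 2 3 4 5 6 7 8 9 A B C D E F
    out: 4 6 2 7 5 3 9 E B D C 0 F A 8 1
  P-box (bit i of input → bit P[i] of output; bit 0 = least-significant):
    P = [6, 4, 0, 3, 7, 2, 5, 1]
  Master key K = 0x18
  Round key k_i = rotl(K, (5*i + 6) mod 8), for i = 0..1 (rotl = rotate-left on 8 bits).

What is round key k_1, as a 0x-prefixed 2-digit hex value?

K = 0x18
k_0 = rotl(K, (5*0+6) mod 8) = rotl(K, 6) = 0x06
k_1 = rotl(K, (5*1+6) mod 8) = rotl(K, 3) = 0xC0

0xC0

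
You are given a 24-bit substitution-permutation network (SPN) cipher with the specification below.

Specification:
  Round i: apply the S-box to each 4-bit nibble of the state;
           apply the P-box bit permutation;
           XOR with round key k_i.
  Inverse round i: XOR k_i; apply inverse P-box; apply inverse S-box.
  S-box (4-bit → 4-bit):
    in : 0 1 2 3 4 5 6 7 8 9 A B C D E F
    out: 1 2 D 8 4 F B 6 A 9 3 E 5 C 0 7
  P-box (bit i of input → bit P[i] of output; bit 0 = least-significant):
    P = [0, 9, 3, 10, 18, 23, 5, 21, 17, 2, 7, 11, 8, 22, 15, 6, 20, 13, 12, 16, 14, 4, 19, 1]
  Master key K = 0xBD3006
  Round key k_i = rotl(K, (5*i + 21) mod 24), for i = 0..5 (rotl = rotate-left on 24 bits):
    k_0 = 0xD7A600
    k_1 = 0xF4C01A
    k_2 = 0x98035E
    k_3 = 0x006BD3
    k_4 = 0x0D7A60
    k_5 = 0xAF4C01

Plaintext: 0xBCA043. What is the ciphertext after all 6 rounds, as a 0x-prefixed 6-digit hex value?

s_0 = plaintext = 0xBCA043
s_1 = Round(s_0, k_0) = 0x8DB332
s_2 = Round(s_1, k_1) = 0x955C41
s_3 = Round(s_2, k_2) = 0xCBF0BC
s_4 = Round(s_3, k_3) = 0xEB9AFA
s_5 = Round(s_4, k_4) = 0x8A4905
s_6 = Round(s_5, k_5) = 0xB9E21A

0xB9E21A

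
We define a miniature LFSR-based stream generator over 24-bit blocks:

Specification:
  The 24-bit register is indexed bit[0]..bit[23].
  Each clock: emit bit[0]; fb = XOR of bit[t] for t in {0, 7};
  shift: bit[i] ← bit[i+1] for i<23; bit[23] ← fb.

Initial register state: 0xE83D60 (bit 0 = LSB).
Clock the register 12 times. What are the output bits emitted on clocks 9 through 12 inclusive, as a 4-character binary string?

1011

reg_0 = 0xE83D60
clock 1: out=0, reg = 0x741EB0
clock 2: out=0, reg = 0xBA0F58
clock 3: out=0, reg = 0x5D07AC
clock 4: out=0, reg = 0xAE83D6
clock 5: out=0, reg = 0xD741EB
clock 6: out=1, reg = 0x6BA0F5
clock 7: out=1, reg = 0x35D07A
clock 8: out=0, reg = 0x1AE83D
clock 9: out=1, reg = 0x8D741E
clock 10: out=0, reg = 0x46BA0F
clock 11: out=1, reg = 0xA35D07
clock 12: out=1, reg = 0xD1AE83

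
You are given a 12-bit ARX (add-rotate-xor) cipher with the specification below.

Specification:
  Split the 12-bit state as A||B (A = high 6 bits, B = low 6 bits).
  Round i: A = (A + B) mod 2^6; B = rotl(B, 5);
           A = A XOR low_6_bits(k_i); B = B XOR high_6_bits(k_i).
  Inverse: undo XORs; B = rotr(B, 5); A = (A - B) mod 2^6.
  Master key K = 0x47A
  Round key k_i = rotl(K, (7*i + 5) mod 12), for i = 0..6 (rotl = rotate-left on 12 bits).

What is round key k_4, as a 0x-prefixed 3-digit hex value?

0x48F

K = 0x47A
k_0 = rotl(K, (7*0+5) mod 12) = rotl(K, 5) = 0xF48
k_1 = rotl(K, (7*1+5) mod 12) = rotl(K, 0) = 0x47A
k_2 = rotl(K, (7*2+5) mod 12) = rotl(K, 7) = 0xD23
k_3 = rotl(K, (7*3+5) mod 12) = rotl(K, 2) = 0x1E9
k_4 = rotl(K, (7*4+5) mod 12) = rotl(K, 9) = 0x48F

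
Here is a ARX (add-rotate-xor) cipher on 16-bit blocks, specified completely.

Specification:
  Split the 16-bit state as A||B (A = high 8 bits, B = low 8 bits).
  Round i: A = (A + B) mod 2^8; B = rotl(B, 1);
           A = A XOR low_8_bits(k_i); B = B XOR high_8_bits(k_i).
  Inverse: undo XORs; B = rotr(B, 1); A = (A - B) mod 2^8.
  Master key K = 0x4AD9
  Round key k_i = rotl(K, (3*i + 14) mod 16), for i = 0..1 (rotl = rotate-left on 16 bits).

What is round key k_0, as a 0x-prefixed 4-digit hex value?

K = 0x4AD9
k_0 = rotl(K, (3*0+14) mod 16) = rotl(K, 14) = 0x52B6

0x52B6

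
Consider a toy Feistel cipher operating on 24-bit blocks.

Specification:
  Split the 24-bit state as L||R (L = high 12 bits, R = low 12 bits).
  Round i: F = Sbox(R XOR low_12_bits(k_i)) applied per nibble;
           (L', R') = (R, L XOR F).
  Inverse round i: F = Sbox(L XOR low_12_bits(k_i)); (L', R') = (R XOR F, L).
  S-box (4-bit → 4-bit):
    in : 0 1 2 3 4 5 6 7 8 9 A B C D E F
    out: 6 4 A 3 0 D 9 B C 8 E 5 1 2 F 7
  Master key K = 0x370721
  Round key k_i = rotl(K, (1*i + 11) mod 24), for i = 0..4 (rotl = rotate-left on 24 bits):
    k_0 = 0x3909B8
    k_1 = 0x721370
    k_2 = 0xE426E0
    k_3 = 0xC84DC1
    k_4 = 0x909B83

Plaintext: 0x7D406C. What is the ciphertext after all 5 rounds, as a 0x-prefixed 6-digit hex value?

s_0 = plaintext = 0x7D406C
s_1 = Round(s_0, k_0) = 0x06CFF4
s_2 = Round(s_1, k_1) = 0xFF41AC
s_3 = Round(s_2, k_2) = 0x1AC4F5
s_4 = Round(s_3, k_3) = 0x4F599C
s_5 = Round(s_4, k_4) = 0x99CEB2

0x99CEB2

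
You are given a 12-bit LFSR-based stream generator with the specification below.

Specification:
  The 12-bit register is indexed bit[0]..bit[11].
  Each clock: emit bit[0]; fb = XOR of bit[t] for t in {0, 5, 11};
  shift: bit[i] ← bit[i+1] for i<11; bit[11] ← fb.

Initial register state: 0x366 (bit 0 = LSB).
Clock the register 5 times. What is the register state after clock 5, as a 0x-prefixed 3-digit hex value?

reg_0 = 0x366
clock 1: out=0, reg = 0x9B3
clock 2: out=1, reg = 0xCD9
clock 3: out=1, reg = 0x66C
clock 4: out=0, reg = 0xB36
clock 5: out=0, reg = 0x59B

0x59B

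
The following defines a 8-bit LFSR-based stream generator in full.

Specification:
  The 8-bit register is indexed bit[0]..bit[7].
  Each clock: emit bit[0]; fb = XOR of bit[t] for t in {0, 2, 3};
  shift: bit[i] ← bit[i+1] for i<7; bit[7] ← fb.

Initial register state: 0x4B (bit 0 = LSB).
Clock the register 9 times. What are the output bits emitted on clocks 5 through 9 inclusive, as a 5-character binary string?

00100

reg_0 = 0x4B
clock 1: out=1, reg = 0x25
clock 2: out=1, reg = 0x12
clock 3: out=0, reg = 0x09
clock 4: out=1, reg = 0x04
clock 5: out=0, reg = 0x82
clock 6: out=0, reg = 0x41
clock 7: out=1, reg = 0xA0
clock 8: out=0, reg = 0x50
clock 9: out=0, reg = 0x28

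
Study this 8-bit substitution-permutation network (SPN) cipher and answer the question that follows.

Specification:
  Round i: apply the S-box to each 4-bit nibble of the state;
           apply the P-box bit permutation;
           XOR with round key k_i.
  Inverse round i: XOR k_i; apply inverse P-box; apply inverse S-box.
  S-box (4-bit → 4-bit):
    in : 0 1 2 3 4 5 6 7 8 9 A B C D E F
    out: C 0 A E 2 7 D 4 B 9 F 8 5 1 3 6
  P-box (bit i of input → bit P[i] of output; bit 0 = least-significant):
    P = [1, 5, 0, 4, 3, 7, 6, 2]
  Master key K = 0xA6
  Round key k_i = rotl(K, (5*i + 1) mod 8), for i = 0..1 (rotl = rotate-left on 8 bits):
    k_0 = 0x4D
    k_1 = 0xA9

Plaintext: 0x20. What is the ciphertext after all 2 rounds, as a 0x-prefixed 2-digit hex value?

s_0 = plaintext = 0x20
s_1 = Round(s_0, k_0) = 0xD8
s_2 = Round(s_1, k_1) = 0x93

0x93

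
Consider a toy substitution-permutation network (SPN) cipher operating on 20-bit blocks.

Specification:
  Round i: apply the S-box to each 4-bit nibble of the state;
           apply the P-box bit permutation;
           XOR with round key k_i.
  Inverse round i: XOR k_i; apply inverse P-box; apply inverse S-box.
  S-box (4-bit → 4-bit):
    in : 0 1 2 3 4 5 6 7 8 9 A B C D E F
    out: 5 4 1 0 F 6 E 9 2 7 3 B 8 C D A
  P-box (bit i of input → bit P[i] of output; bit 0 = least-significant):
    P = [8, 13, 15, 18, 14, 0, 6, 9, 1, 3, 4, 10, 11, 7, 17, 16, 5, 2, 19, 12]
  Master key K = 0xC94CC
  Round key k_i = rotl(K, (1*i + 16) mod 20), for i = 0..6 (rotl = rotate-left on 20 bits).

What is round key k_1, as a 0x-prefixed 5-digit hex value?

K = 0xC94CC
k_0 = rotl(K, (1*0+16) mod 20) = rotl(K, 16) = 0xCC94C
k_1 = rotl(K, (1*1+16) mod 20) = rotl(K, 17) = 0x99299

0x99299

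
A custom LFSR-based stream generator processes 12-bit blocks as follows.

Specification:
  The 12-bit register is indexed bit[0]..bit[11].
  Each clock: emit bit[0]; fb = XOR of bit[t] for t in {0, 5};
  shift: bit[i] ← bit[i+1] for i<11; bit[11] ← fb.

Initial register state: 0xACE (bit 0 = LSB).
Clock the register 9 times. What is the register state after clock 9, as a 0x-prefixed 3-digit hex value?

reg_0 = 0xACE
clock 1: out=0, reg = 0x567
clock 2: out=1, reg = 0x2B3
clock 3: out=1, reg = 0x159
clock 4: out=1, reg = 0x8AC
clock 5: out=0, reg = 0xC56
clock 6: out=0, reg = 0x62B
clock 7: out=1, reg = 0x315
clock 8: out=1, reg = 0x98A
clock 9: out=0, reg = 0x4C5

0x4C5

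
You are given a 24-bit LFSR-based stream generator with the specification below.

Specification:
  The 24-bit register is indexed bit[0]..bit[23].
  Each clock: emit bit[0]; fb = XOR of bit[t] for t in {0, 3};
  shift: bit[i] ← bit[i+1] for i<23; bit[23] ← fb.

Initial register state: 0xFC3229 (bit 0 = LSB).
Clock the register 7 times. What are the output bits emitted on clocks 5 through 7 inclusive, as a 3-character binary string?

010

reg_0 = 0xFC3229
clock 1: out=1, reg = 0x7E1914
clock 2: out=0, reg = 0x3F0C8A
clock 3: out=0, reg = 0x9F8645
clock 4: out=1, reg = 0xCFC322
clock 5: out=0, reg = 0x67E191
clock 6: out=1, reg = 0xB3F0C8
clock 7: out=0, reg = 0xD9F864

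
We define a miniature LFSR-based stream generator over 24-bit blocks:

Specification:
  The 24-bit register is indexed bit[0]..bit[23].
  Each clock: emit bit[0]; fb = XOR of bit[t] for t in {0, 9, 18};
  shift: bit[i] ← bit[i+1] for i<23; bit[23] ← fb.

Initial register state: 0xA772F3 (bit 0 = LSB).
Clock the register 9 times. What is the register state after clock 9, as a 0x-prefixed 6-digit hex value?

reg_0 = 0xA772F3
clock 1: out=1, reg = 0xD3B979
clock 2: out=1, reg = 0xE9DCBC
clock 3: out=0, reg = 0x74EE5E
clock 4: out=0, reg = 0x3A772F
clock 5: out=1, reg = 0x1D3B97
clock 6: out=1, reg = 0x8E9DCB
clock 7: out=1, reg = 0x474EE5
clock 8: out=1, reg = 0xA3A772
clock 9: out=0, reg = 0xD1D3B9

0xD1D3B9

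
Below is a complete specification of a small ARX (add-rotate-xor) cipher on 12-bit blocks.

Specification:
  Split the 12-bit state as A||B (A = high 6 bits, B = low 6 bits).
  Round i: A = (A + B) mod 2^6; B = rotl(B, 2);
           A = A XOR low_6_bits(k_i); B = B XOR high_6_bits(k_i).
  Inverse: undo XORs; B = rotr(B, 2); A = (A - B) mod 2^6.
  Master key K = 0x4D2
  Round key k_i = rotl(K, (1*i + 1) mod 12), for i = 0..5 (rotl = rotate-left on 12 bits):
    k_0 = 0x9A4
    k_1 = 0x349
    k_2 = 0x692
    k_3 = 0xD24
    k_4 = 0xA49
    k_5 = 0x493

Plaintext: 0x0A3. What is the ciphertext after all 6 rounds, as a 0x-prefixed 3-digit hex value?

s_0 = plaintext = 0x0A3
s_1 = Round(s_0, k_0) = 0x068
s_2 = Round(s_1, k_1) = 0x82F
s_3 = Round(s_2, k_2) = 0x764
s_4 = Round(s_3, k_3) = 0x966
s_5 = Round(s_4, k_4) = 0x0B3
s_6 = Round(s_5, k_5) = 0x99D

0x99D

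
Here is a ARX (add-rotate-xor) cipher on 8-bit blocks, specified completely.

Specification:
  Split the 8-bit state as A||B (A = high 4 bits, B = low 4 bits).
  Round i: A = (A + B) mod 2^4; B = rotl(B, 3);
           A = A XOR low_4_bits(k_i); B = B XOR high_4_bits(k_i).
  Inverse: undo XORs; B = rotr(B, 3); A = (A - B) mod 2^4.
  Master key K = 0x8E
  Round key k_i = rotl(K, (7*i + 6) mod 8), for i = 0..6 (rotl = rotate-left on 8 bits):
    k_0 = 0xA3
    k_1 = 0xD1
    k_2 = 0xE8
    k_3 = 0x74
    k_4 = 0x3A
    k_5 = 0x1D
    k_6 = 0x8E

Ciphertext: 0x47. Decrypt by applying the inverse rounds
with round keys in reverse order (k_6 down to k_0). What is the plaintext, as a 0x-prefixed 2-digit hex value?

s_0 = ciphertext = 0x47
s_1 = InvRound(s_0, k_6) = 0xBF
s_2 = InvRound(s_1, k_5) = 0x9D
s_3 = InvRound(s_2, k_4) = 0x6D
s_4 = InvRound(s_3, k_3) = 0xD5
s_5 = InvRound(s_4, k_2) = 0xE7
s_6 = InvRound(s_5, k_1) = 0xA5
s_7 = InvRound(s_6, k_0) = 0xAF

0xAF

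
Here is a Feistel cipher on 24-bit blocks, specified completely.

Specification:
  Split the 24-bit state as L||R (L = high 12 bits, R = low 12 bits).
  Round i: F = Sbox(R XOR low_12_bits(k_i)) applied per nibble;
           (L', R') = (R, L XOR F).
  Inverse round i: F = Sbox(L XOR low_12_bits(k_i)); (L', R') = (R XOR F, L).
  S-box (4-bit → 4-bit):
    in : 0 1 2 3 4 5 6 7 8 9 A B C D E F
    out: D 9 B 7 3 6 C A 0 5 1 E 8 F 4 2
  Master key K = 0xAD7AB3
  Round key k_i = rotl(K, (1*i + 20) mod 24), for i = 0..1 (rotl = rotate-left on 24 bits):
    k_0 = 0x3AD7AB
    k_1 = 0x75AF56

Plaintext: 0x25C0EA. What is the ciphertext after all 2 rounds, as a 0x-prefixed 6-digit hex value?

0x865A9D

s_0 = plaintext = 0x25C0EA
s_1 = Round(s_0, k_0) = 0x0EA865
s_2 = Round(s_1, k_1) = 0x865A9D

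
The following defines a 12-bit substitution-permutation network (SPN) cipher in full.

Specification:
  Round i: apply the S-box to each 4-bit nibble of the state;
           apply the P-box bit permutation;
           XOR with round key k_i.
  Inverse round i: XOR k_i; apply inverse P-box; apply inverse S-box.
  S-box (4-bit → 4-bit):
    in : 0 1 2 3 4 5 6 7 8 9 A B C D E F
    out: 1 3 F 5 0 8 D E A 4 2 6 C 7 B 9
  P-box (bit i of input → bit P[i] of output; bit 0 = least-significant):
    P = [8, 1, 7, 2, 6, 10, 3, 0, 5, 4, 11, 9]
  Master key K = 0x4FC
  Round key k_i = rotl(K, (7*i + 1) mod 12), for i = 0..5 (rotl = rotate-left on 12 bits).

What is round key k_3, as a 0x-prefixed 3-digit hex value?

0x13F

K = 0x4FC
k_0 = rotl(K, (7*0+1) mod 12) = rotl(K, 1) = 0x9F8
k_1 = rotl(K, (7*1+1) mod 12) = rotl(K, 8) = 0xC4F
k_2 = rotl(K, (7*2+1) mod 12) = rotl(K, 3) = 0x7E2
k_3 = rotl(K, (7*3+1) mod 12) = rotl(K, 10) = 0x13F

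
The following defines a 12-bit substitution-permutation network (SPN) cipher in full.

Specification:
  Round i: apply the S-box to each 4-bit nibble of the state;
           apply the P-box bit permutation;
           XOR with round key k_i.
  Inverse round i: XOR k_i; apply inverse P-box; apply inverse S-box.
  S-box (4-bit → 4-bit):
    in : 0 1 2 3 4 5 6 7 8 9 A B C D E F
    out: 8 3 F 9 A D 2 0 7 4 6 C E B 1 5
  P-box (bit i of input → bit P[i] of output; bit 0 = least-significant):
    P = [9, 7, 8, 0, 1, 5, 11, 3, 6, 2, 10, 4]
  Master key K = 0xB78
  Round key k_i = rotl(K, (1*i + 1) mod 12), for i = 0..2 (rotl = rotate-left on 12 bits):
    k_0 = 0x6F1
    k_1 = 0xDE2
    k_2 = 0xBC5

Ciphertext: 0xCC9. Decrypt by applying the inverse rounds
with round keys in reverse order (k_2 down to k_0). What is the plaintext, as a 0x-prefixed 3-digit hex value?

0xB8D

s_0 = ciphertext = 0xCC9
s_1 = InvRound(s_0, k_2) = 0xA0F
s_2 = InvRound(s_1, k_1) = 0x842
s_3 = InvRound(s_2, k_0) = 0xB8D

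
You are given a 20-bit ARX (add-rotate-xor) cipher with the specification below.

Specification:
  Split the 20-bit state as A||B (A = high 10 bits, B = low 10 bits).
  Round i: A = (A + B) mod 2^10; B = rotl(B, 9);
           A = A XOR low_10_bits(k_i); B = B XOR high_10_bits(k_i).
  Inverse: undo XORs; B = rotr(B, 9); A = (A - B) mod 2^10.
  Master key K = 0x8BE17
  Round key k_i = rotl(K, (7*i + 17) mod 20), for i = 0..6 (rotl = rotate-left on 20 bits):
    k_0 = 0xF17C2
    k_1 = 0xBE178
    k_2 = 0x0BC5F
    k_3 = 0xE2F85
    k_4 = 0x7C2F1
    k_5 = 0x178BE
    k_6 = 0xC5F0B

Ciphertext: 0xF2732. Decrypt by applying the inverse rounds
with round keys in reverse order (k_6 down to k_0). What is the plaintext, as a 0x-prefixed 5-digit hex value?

0xE76A1

s_0 = ciphertext = 0xF2732
s_1 = InvRound(s_0, k_6) = 0x1E04A
s_2 = InvRound(s_1, k_5) = 0x27828
s_3 = InvRound(s_2, k_4) = 0xAFFB0
s_4 = InvRound(s_3, k_3) = 0x31076
s_5 = InvRound(s_4, k_2) = 0xFA4B2
s_6 = InvRound(s_5, k_1) = 0x7F095
s_7 = InvRound(s_6, k_0) = 0xE76A1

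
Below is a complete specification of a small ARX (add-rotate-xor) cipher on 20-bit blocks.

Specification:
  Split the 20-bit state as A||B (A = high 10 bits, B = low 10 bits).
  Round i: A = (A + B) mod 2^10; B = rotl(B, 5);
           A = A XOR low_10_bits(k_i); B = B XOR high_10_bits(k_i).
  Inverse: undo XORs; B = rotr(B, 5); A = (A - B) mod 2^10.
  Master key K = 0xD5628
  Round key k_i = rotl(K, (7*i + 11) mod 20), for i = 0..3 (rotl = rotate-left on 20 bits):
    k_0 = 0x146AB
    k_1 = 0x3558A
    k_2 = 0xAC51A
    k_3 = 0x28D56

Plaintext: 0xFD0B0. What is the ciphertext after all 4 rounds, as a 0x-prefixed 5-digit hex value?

0x8ECD1

s_0 = plaintext = 0xFD0B0
s_1 = Round(s_0, k_0) = 0x83E54
s_2 = Round(s_1, k_1) = 0x7A647
s_3 = Round(s_2, k_2) = 0x4AA43
s_4 = Round(s_3, k_3) = 0x8ECD1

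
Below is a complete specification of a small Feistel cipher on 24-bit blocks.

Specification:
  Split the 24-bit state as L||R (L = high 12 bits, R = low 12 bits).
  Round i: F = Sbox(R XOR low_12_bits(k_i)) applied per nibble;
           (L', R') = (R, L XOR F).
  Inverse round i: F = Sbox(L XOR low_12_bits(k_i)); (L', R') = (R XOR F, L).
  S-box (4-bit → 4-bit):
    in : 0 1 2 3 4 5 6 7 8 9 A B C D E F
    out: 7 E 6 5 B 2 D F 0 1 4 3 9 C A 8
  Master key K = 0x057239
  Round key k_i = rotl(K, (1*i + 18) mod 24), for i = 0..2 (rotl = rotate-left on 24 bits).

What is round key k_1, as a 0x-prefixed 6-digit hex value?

K = 0x057239
k_0 = rotl(K, (1*0+18) mod 24) = rotl(K, 18) = 0xE415C8
k_1 = rotl(K, (1*1+18) mod 24) = rotl(K, 19) = 0xC82B91

0xC82B91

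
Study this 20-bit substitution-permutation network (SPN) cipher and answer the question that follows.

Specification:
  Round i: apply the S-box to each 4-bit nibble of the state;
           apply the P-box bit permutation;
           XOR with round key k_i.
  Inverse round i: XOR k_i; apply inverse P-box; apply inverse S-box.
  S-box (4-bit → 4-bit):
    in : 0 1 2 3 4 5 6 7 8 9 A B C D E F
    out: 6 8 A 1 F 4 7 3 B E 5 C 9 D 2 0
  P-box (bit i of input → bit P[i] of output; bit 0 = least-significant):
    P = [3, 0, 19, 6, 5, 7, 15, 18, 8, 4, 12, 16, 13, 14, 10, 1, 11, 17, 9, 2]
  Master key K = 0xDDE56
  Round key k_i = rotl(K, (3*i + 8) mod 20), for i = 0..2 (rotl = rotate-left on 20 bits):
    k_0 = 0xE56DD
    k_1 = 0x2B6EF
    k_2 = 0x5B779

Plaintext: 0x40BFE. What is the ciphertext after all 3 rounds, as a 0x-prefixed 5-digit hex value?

0x24FA8

s_0 = plaintext = 0x40BFE
s_1 = Round(s_0, k_0) = 0xD08D8
s_2 = Round(s_1, k_1) = 0x77992
s_3 = Round(s_2, k_2) = 0x24FA8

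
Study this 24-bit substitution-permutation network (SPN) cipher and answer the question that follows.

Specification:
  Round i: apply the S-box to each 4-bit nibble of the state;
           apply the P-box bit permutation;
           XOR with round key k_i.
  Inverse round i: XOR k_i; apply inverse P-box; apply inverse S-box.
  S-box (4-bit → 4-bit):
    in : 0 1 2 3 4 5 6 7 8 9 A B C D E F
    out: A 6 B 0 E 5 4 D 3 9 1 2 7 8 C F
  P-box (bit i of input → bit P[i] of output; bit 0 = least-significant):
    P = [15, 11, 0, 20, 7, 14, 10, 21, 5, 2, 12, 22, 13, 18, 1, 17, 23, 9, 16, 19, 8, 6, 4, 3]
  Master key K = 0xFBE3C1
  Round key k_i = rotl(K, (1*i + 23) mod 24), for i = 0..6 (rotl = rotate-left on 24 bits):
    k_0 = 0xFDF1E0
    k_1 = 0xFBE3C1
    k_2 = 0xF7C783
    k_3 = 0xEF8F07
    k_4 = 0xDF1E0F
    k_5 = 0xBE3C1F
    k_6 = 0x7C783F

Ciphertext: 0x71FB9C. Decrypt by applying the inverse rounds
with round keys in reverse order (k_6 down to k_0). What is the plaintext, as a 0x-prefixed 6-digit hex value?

s_0 = ciphertext = 0x71FB9C
s_1 = InvRound(s_0, k_6) = 0xA41AA5
s_2 = InvRound(s_1, k_5) = 0xE07A5D
s_3 = InvRound(s_2, k_4) = 0x1EF34D
s_4 = InvRound(s_3, k_3) = 0x055E40
s_5 = InvRound(s_4, k_2) = 0x8AEE9F
s_6 = InvRound(s_5, k_1) = 0xF660E0
s_7 = InvRound(s_6, k_0) = 0xAED63A

0xAED63A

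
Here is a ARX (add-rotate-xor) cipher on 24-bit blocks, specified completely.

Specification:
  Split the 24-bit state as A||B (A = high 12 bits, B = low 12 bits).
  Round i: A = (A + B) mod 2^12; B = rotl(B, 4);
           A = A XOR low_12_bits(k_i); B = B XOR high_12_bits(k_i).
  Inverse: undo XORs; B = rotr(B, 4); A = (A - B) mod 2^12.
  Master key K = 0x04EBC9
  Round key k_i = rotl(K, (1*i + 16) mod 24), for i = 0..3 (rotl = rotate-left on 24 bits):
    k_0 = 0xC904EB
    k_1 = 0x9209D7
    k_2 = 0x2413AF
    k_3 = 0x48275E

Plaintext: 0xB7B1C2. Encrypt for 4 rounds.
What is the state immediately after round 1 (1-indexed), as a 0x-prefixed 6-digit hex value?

s_0 = plaintext = 0xB7B1C2
s_1 = Round(s_0, k_0) = 0x9D60B1
s_2 = Round(s_1, k_1) = 0x350230
s_3 = Round(s_2, k_2) = 0x62F143
s_4 = Round(s_3, k_3) = 0x02C0B3

0x9D60B1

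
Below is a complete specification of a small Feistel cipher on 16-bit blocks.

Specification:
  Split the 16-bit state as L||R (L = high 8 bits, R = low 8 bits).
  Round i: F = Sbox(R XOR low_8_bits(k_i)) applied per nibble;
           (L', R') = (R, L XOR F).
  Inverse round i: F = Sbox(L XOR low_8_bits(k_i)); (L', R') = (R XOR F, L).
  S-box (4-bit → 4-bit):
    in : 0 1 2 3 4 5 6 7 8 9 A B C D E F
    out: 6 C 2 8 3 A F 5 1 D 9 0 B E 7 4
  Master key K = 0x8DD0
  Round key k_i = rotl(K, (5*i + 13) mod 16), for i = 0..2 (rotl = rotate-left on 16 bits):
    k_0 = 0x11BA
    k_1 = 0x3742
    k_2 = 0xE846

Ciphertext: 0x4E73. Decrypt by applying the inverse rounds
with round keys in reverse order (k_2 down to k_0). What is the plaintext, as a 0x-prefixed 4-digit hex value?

s_0 = ciphertext = 0x4E73
s_1 = InvRound(s_0, k_2) = 0x124E
s_2 = InvRound(s_1, k_1) = 0xE812
s_3 = InvRound(s_2, k_0) = 0xB0E8

0xB0E8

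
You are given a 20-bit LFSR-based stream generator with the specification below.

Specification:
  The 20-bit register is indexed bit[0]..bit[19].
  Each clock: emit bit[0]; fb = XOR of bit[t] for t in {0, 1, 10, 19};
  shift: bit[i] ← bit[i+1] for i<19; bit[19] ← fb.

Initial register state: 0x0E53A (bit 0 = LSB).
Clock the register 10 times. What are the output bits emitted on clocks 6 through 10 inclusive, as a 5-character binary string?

10010

reg_0 = 0x0E53A
clock 1: out=0, reg = 0x0729D
clock 2: out=1, reg = 0x8394E
clock 3: out=0, reg = 0x41CA7
clock 4: out=1, reg = 0xA0E53
clock 5: out=1, reg = 0x50729
clock 6: out=1, reg = 0x28394
clock 7: out=0, reg = 0x141CA
clock 8: out=0, reg = 0x8A0E5
clock 9: out=1, reg = 0x45072
clock 10: out=0, reg = 0xA2839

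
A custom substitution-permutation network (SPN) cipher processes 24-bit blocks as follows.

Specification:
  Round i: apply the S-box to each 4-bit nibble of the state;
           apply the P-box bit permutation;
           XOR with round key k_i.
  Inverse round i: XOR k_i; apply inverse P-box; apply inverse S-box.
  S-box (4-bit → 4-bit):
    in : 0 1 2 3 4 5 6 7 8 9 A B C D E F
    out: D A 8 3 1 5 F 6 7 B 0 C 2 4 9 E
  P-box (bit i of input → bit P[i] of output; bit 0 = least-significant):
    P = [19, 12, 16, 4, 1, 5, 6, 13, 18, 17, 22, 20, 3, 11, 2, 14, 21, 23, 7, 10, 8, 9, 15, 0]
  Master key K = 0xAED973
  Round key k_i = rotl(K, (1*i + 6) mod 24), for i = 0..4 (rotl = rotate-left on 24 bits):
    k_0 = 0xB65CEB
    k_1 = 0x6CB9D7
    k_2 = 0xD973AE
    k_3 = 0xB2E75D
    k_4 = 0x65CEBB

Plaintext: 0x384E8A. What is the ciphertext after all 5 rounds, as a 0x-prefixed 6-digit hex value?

0xF73A58

s_0 = plaintext = 0x384E8A
s_1 = Round(s_0, k_0) = 0x025F01
s_2 = Round(s_1, k_1) = 0x3E0C88
s_3 = Round(s_2, k_2) = 0xF224C0
s_4 = Round(s_3, k_3) = 0xBF216C
s_5 = Round(s_4, k_4) = 0xF73A58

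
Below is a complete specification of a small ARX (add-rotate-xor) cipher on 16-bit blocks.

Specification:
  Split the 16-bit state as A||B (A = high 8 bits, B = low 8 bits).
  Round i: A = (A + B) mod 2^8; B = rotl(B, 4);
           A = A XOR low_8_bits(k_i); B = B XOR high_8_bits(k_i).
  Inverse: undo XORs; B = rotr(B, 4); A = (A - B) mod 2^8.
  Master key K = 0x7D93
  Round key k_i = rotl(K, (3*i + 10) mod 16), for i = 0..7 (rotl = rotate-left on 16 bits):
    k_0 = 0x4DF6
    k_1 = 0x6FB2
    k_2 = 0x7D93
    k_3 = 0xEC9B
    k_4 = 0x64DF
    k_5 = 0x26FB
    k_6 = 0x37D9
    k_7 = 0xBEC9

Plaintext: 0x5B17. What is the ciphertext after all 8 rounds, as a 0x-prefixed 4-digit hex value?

s_0 = plaintext = 0x5B17
s_1 = Round(s_0, k_0) = 0x843C
s_2 = Round(s_1, k_1) = 0x72AC
s_3 = Round(s_2, k_2) = 0x8DB7
s_4 = Round(s_3, k_3) = 0xDF97
s_5 = Round(s_4, k_4) = 0xA91D
s_6 = Round(s_5, k_5) = 0x3DF7
s_7 = Round(s_6, k_6) = 0xED48
s_8 = Round(s_7, k_7) = 0xFC3A

0xFC3A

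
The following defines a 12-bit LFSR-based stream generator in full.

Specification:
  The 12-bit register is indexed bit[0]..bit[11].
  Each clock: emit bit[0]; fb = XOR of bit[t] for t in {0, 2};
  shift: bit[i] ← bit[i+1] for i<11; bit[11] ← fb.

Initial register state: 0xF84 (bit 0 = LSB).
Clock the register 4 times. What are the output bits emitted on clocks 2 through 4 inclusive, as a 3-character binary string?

010

reg_0 = 0xF84
clock 1: out=0, reg = 0xFC2
clock 2: out=0, reg = 0x7E1
clock 3: out=1, reg = 0xBF0
clock 4: out=0, reg = 0x5F8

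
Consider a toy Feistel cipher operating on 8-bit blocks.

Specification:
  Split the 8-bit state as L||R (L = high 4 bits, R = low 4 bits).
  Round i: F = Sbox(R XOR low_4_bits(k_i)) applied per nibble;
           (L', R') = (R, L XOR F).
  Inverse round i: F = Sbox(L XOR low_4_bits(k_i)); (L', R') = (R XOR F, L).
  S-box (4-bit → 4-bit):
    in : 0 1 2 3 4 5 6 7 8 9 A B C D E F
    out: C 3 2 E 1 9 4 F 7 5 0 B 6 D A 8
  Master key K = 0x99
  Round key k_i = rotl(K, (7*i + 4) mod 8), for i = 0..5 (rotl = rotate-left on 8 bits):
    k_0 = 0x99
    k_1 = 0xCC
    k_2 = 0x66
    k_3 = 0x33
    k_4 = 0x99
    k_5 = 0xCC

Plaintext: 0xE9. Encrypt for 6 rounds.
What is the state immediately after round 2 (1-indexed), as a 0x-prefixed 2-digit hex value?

0x23

s_0 = plaintext = 0xE9
s_1 = Round(s_0, k_0) = 0x92
s_2 = Round(s_1, k_1) = 0x23
s_3 = Round(s_2, k_2) = 0x3B
s_4 = Round(s_3, k_3) = 0xB4
s_5 = Round(s_4, k_4) = 0x46
s_6 = Round(s_5, k_5) = 0x64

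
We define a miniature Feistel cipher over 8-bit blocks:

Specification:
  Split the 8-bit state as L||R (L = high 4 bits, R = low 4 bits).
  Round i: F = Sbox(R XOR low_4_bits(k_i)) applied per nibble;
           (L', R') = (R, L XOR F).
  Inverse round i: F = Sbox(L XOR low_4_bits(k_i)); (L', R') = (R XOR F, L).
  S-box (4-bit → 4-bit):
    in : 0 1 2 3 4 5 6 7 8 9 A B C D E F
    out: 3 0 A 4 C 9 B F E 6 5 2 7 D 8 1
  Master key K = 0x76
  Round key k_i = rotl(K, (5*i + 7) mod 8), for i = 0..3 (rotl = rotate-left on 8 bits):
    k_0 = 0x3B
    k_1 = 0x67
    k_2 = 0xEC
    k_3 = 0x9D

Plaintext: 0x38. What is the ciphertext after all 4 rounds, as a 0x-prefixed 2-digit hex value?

0x82

s_0 = plaintext = 0x38
s_1 = Round(s_0, k_0) = 0x87
s_2 = Round(s_1, k_1) = 0x7B
s_3 = Round(s_2, k_2) = 0xB8
s_4 = Round(s_3, k_3) = 0x82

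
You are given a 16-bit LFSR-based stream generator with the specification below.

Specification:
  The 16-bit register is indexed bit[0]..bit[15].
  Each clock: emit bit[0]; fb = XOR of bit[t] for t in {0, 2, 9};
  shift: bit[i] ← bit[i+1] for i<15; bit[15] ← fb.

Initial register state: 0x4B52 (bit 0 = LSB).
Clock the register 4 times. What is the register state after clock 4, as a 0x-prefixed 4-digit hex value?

reg_0 = 0x4B52
clock 1: out=0, reg = 0xA5A9
clock 2: out=1, reg = 0xD2D4
clock 3: out=0, reg = 0x696A
clock 4: out=0, reg = 0x34B5

0x34B5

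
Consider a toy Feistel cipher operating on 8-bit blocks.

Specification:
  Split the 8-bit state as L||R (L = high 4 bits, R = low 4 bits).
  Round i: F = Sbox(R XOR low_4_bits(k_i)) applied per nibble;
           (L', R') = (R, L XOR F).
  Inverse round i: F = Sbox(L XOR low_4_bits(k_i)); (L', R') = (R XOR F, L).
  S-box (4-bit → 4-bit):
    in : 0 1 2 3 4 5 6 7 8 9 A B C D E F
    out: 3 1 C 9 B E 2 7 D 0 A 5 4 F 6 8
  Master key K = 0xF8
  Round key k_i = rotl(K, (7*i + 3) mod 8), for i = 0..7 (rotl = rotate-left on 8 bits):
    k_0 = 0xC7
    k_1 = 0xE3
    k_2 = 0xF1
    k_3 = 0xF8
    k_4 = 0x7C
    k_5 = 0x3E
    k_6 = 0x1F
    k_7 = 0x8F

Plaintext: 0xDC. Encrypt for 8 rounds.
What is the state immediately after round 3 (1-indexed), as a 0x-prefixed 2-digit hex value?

s_0 = plaintext = 0xDC
s_1 = Round(s_0, k_0) = 0xC8
s_2 = Round(s_1, k_1) = 0x89
s_3 = Round(s_2, k_2) = 0x95
s_4 = Round(s_3, k_3) = 0x56
s_5 = Round(s_4, k_4) = 0x6F
s_6 = Round(s_5, k_5) = 0xF7
s_7 = Round(s_6, k_6) = 0x72
s_8 = Round(s_7, k_7) = 0x28

0x95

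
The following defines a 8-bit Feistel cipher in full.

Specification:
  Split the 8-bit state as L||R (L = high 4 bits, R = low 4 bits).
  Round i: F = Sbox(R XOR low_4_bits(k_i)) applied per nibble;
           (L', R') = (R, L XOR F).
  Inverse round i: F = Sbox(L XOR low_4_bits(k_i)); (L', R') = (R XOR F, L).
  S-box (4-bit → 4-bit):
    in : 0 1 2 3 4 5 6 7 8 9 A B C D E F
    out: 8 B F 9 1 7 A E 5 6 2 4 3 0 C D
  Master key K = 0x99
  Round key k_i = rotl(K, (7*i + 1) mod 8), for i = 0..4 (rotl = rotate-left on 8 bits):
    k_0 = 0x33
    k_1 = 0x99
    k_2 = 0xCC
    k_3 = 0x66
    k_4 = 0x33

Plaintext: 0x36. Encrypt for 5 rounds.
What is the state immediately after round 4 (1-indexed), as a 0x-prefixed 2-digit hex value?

0x6E

s_0 = plaintext = 0x36
s_1 = Round(s_0, k_0) = 0x64
s_2 = Round(s_1, k_1) = 0x46
s_3 = Round(s_2, k_2) = 0x66
s_4 = Round(s_3, k_3) = 0x6E
s_5 = Round(s_4, k_4) = 0xE6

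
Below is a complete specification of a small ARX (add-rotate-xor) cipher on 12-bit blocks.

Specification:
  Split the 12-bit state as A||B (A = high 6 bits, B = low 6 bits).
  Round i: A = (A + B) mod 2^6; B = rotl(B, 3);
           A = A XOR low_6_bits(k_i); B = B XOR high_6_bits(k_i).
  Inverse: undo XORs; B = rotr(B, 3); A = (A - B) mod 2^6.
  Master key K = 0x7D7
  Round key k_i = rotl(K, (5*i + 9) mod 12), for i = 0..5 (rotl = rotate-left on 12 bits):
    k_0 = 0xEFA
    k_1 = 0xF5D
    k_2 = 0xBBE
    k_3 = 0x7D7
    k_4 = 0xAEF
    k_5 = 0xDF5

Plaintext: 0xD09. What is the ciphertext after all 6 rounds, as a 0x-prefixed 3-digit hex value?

s_0 = plaintext = 0xD09
s_1 = Round(s_0, k_0) = 0x1F2
s_2 = Round(s_1, k_1) = 0x92B
s_3 = Round(s_2, k_2) = 0xC73
s_4 = Round(s_3, k_3) = 0xCC1
s_5 = Round(s_4, k_4) = 0x6E3
s_6 = Round(s_5, k_5) = 0x2EB

0x2EB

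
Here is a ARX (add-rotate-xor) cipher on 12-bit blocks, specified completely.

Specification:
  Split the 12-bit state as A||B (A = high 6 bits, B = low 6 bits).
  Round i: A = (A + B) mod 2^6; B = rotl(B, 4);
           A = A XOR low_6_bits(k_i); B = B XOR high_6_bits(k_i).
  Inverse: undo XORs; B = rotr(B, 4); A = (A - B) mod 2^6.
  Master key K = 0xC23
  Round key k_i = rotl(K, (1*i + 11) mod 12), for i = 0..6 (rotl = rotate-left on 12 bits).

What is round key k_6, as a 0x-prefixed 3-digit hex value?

0x478

K = 0xC23
k_0 = rotl(K, (1*0+11) mod 12) = rotl(K, 11) = 0xE11
k_1 = rotl(K, (1*1+11) mod 12) = rotl(K, 0) = 0xC23
k_2 = rotl(K, (1*2+11) mod 12) = rotl(K, 1) = 0x847
k_3 = rotl(K, (1*3+11) mod 12) = rotl(K, 2) = 0x08F
k_4 = rotl(K, (1*4+11) mod 12) = rotl(K, 3) = 0x11E
k_5 = rotl(K, (1*5+11) mod 12) = rotl(K, 4) = 0x23C
k_6 = rotl(K, (1*6+11) mod 12) = rotl(K, 5) = 0x478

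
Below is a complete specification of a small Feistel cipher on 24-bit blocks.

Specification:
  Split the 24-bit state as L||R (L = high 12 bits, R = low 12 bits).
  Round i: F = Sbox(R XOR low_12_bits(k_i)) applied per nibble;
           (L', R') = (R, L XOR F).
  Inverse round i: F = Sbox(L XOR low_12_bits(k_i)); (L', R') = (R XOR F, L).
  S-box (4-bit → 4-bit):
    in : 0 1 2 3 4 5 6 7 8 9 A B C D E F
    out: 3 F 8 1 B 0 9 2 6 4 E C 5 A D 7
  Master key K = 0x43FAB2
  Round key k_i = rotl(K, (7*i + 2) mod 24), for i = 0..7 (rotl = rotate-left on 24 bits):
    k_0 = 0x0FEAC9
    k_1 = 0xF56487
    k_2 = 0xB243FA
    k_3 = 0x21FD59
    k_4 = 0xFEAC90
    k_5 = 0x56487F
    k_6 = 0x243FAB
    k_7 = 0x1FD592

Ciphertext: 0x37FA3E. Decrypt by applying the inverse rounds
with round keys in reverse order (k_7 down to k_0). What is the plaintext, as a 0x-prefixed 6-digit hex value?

s_0 = ciphertext = 0x37FA3E
s_1 = InvRound(s_0, k_7) = 0x3E437F
s_2 = InvRound(s_1, k_6) = 0x6C83E4
s_3 = InvRound(s_2, k_5) = 0xE266C8
s_4 = InvRound(s_3, k_4) = 0xE01E26
s_5 = InvRound(s_4, k_3) = 0xF20E01
s_6 = InvRound(s_5, k_2) = 0xBAFF20
s_7 = InvRound(s_6, k_1) = 0x8A6BAF
s_8 = InvRound(s_7, k_0) = 0x3388A6

0x3388A6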